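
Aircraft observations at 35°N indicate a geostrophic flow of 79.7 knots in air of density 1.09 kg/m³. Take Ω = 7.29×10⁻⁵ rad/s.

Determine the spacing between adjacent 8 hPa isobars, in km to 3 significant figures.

Coriolis parameter at 35°N:
f = 2Ω sin φ = 2 × 7.29×10⁻⁵ × sin 35° = 8.36×10⁻⁵ s⁻¹
Wind speed in SI: 79.7 knots = 41.0 m/s
Geostrophic balance rearranged: |∂P/∂n| = f ρ V_g
|∂P/∂n| = 8.36×10⁻⁵ × 1.09 × 41.0 = 3.74×10⁻³ Pa/m
Isobar spacing: Δn = ΔP/|∂P/∂n| = 800 Pa / 3.74×10⁻³ Pa/m = 214051 m ≈ 214 km

214 km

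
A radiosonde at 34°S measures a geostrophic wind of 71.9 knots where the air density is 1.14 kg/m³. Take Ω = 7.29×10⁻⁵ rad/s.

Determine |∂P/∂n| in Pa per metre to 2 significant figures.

Coriolis parameter at 34°S:
f = 2Ω sin φ = 2 × 7.29×10⁻⁵ × sin 34° = 8.15×10⁻⁵ s⁻¹
Wind speed in SI: 71.9 knots = 37.0 m/s
Geostrophic balance rearranged: |∂P/∂n| = f ρ V_g
|∂P/∂n| = 8.15×10⁻⁵ × 1.14 × 37.0 = 3.44×10⁻³ Pa/m

3.4×10⁻³ Pa/m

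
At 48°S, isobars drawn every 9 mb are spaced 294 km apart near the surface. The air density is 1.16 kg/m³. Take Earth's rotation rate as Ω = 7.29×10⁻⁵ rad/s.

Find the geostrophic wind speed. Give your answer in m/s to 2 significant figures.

Coriolis parameter at 48°S:
f = 2Ω sin φ = 2 × 7.29×10⁻⁵ × sin 48° = 1.08×10⁻⁴ s⁻¹
Pressure gradient: |∂P/∂n| = 900 Pa / 294000 m = 3.06×10⁻³ Pa/m
Geostrophic balance (pressure-gradient force = Coriolis force):
V_g = (1/(fρ)) |∂P/∂n| = 3.06×10⁻³ / (1.08×10⁻⁴ × 1.16) = 24.4 m/s

24 m/s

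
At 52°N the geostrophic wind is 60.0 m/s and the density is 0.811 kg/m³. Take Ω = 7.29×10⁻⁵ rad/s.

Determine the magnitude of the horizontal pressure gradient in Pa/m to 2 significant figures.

5.6×10⁻³ Pa/m

Coriolis parameter at 52°N:
f = 2Ω sin φ = 2 × 7.29×10⁻⁵ × sin 52° = 1.15×10⁻⁴ s⁻¹
Geostrophic balance rearranged: |∂P/∂n| = f ρ V_g
|∂P/∂n| = 1.15×10⁻⁴ × 0.811 × 60.0 = 5.59×10⁻³ Pa/m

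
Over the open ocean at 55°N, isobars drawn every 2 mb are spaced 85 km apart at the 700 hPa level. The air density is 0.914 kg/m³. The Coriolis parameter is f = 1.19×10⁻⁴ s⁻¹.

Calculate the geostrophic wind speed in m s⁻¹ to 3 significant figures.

Pressure gradient: |∂P/∂n| = 200 Pa / 85000 m = 2.35×10⁻³ Pa/m
Geostrophic balance (pressure-gradient force = Coriolis force):
V_g = (1/(fρ)) |∂P/∂n| = 2.35×10⁻³ / (1.19×10⁻⁴ × 0.914) = 21.6 m/s

21.6 m s⁻¹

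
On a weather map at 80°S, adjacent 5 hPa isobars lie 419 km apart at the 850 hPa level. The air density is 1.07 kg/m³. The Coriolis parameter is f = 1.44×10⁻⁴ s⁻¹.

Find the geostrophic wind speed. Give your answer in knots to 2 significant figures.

Pressure gradient: |∂P/∂n| = 500 Pa / 419000 m = 1.19×10⁻³ Pa/m
Geostrophic balance (pressure-gradient force = Coriolis force):
V_g = (1/(fρ)) |∂P/∂n| = 1.19×10⁻³ / (1.44×10⁻⁴ × 1.07) = 7.74 m/s
Converting: 7.74 m/s × 1.944 = 15 knots

15 knots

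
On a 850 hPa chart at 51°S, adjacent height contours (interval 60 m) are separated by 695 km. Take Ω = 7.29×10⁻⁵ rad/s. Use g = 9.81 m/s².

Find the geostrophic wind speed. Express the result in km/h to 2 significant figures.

27 km/h

Coriolis parameter at 51°S:
f = 2Ω sin φ = 2 × 7.29×10⁻⁵ × sin 51° = 1.13×10⁻⁴ s⁻¹
Height gradient: |∂Z/∂n| = 60 m / 695000 m = 8.63×10⁻⁵
On a pressure surface, geostrophic balance gives V_g = (g/f)|∂Z/∂n|:
V_g = 9.81 × 8.63×10⁻⁵ / 1.13×10⁻⁴ = 7.47 m/s
Converting: 7.47 m/s × 3.6 = 27 km/h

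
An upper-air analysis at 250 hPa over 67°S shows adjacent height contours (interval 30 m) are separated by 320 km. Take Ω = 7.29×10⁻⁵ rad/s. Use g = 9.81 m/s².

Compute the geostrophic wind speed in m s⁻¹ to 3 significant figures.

6.85 m s⁻¹

Coriolis parameter at 67°S:
f = 2Ω sin φ = 2 × 7.29×10⁻⁵ × sin 67° = 1.34×10⁻⁴ s⁻¹
Height gradient: |∂Z/∂n| = 30 m / 320000 m = 9.38×10⁻⁵
On a pressure surface, geostrophic balance gives V_g = (g/f)|∂Z/∂n|:
V_g = 9.81 × 9.38×10⁻⁵ / 1.34×10⁻⁴ = 6.85 m/s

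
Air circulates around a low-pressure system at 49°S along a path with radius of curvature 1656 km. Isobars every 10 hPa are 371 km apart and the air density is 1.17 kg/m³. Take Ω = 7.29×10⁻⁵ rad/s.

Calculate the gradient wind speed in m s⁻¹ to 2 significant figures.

19 m s⁻¹

Coriolis parameter at 49°S:
f = 2Ω sin φ = 2 × 7.29×10⁻⁵ × sin 49° = 1.10×10⁻⁴ s⁻¹
Pressure gradient: |∂P/∂n| = 1000 Pa / 371000 m = 2.70×10⁻³ Pa/m
Geostrophic speed: V_g = |∂P/∂n|/(fρ) = 2.70×10⁻³/(1.10×10⁻⁴ × 1.17) = 20.9 m/s
Around a low, centrifugal force acts outward with Coriolis, so pressure-gradient force balances both:
(1/ρ)|∂P/∂n| = fV + V²/R  →  V² + fR·V − fR·V_g = 0
With fR = 1.10×10⁻⁴ × 1656×10³ m = 182 m/s:
V = [−fR + √((fR)² + 4 fR V_g)]/2 = [−182 + √(182² + 4×182×20.9)]/2 = 19 m/s
Subgeostrophic (V < V_g = 20.9 m/s), as expected around a low.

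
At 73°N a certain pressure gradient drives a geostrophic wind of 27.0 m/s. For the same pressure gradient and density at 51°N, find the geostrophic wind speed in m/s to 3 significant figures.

With the same pressure gradient and density, V_g ∝ 1/f ∝ 1/sin φ.
V₂ = V₁ · sin φ₁ / sin φ₂ = 27.0 × sin 73° / sin 51°
V₂ = 27.0 × 0.9563/0.7771 = 33.2 m/s

33.2 m/s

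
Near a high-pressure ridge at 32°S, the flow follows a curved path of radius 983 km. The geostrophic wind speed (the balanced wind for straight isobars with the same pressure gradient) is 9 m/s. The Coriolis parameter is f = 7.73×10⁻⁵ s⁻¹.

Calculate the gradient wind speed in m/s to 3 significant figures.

10.4 m/s

Around a high, pressure-gradient force acts outward with centrifugal, so Coriolis balances both:
fV = (1/ρ)|∂P/∂n| + V²/R  →  V² − fR·V + fR·V_g = 0
With fR = 7.73×10⁻⁵ × 983×10³ m = 76.0 m/s:
V = [fR − √((fR)² − 4 fR V_g)]/2 = [76.0 − √(76.0² − 4×76.0×9)]/2 = 10.4 m/s
Supergeostrophic (V > V_g = 9 m/s), as expected around a high.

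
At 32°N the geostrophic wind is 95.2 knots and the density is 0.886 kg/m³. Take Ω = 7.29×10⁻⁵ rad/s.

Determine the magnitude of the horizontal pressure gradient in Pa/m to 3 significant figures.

3.35×10⁻³ Pa/m

Coriolis parameter at 32°N:
f = 2Ω sin φ = 2 × 7.29×10⁻⁵ × sin 32° = 7.73×10⁻⁵ s⁻¹
Wind speed in SI: 95.2 knots = 49.0 m/s
Geostrophic balance rearranged: |∂P/∂n| = f ρ V_g
|∂P/∂n| = 7.73×10⁻⁵ × 0.886 × 49.0 = 3.35×10⁻³ Pa/m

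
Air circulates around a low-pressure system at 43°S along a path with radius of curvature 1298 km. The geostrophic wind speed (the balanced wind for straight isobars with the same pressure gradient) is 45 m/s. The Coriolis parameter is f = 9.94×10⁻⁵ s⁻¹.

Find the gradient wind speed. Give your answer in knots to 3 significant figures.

68.7 knots

Around a low, centrifugal force acts outward with Coriolis, so pressure-gradient force balances both:
(1/ρ)|∂P/∂n| = fV + V²/R  →  V² + fR·V − fR·V_g = 0
With fR = 9.94×10⁻⁵ × 1298×10³ m = 129 m/s:
V = [−fR + √((fR)² + 4 fR V_g)]/2 = [−129 + √(129² + 4×129×45)]/2 = 35.3 m/s
Subgeostrophic (V < V_g = 45 m/s), as expected around a low.
Converting: 35.3 m/s × 1.944 = 68.7 knots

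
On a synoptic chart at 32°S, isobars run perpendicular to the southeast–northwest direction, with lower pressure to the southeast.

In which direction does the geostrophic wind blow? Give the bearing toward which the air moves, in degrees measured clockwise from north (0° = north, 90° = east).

The pressure-gradient force points toward the southeast (bearing 135°).
Geostrophic balance: in the Southern Hemisphere the Coriolis force deflects motion to the left, so the geostrophic wind blows 90° to the left of the pressure-gradient force (low pressure on the right).
Rotating 135° by 90° counterclockwise gives 045° — the wind blows toward the northeast.

045°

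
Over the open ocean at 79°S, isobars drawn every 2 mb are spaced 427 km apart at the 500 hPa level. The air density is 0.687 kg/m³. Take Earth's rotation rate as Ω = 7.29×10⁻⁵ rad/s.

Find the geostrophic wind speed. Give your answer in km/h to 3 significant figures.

Coriolis parameter at 79°S:
f = 2Ω sin φ = 2 × 7.29×10⁻⁵ × sin 79° = 1.43×10⁻⁴ s⁻¹
Pressure gradient: |∂P/∂n| = 200 Pa / 427000 m = 4.68×10⁻⁴ Pa/m
Geostrophic balance (pressure-gradient force = Coriolis force):
V_g = (1/(fρ)) |∂P/∂n| = 4.68×10⁻⁴ / (1.43×10⁻⁴ × 0.687) = 4.76 m/s
Converting: 4.76 m/s × 3.6 = 17.1 km/h

17.1 km/h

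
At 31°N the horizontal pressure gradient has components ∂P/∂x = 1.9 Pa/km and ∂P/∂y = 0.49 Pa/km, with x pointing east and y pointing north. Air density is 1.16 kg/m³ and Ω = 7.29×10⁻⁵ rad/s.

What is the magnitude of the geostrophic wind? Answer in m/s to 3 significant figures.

22.5 m/s

Coriolis parameter at 31°N:
f = 2Ω sin φ = 2 × 7.29×10⁻⁵ × sin 31° = 7.51×10⁻⁵ s⁻¹
Component geostrophic relations (x east, y north):
u_g = −(1/(fρ)) ∂P/∂y,  v_g = (1/(fρ)) ∂P/∂x
u_g = −(0.49×10⁻³)/(7.51×10⁻⁵ × 1.16) = −5.63 m/s;  v_g = (1.9×10⁻³)/(7.51×10⁻⁵ × 1.16) = 21.8 m/s
|V_g| = √(u_g² + v_g²) = 22.5 m/s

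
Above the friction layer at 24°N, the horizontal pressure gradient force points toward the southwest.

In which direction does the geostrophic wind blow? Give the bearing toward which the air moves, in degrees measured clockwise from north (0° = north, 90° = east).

The pressure-gradient force points toward the southwest (bearing 225°).
Geostrophic balance: in the Northern Hemisphere the Coriolis force deflects motion to the right, so the geostrophic wind blows 90° to the right of the pressure-gradient force (low pressure on the left).
Rotating 225° by 90° clockwise gives 315° — the wind blows toward the northwest.

315°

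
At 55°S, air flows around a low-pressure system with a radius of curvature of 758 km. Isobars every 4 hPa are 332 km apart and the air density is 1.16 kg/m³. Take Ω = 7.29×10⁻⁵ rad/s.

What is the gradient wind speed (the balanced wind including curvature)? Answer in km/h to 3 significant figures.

Coriolis parameter at 55°S:
f = 2Ω sin φ = 2 × 7.29×10⁻⁵ × sin 55° = 1.19×10⁻⁴ s⁻¹
Pressure gradient: |∂P/∂n| = 400 Pa / 332000 m = 1.20×10⁻³ Pa/m
Geostrophic speed: V_g = |∂P/∂n|/(fρ) = 1.20×10⁻³/(1.19×10⁻⁴ × 1.16) = 8.70 m/s
Around a low, centrifugal force acts outward with Coriolis, so pressure-gradient force balances both:
(1/ρ)|∂P/∂n| = fV + V²/R  →  V² + fR·V − fR·V_g = 0
With fR = 1.19×10⁻⁴ × 758×10³ m = 90.5 m/s:
V = [−fR + √((fR)² + 4 fR V_g)]/2 = [−90.5 + √(90.5² + 4×90.5×8.7)]/2 = 7.99 m/s
Subgeostrophic (V < V_g = 8.7 m/s), as expected around a low.
Converting: 7.99 m/s × 3.6 = 28.8 km/h

28.8 km/h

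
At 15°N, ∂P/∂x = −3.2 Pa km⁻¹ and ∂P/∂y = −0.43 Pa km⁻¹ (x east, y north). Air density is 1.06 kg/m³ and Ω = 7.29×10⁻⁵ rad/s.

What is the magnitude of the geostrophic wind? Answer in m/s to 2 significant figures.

81 m/s

Coriolis parameter at 15°N:
f = 2Ω sin φ = 2 × 7.29×10⁻⁵ × sin 15° = 3.77×10⁻⁵ s⁻¹
Component geostrophic relations (x east, y north):
u_g = −(1/(fρ)) ∂P/∂y,  v_g = (1/(fρ)) ∂P/∂x
u_g = −(−0.43×10⁻³)/(3.77×10⁻⁵ × 1.06) = 10.8 m/s;  v_g = (−3.2×10⁻³)/(3.77×10⁻⁵ × 1.06) = −80.0 m/s
|V_g| = √(u_g² + v_g²) = 80.7 m/s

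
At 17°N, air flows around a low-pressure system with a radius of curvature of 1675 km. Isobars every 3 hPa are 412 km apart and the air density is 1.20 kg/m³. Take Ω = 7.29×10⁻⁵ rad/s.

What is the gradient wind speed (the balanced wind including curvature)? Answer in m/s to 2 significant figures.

12 m/s

Coriolis parameter at 17°N:
f = 2Ω sin φ = 2 × 7.29×10⁻⁵ × sin 17° = 4.26×10⁻⁵ s⁻¹
Pressure gradient: |∂P/∂n| = 300 Pa / 412000 m = 7.28×10⁻⁴ Pa/m
Geostrophic speed: V_g = |∂P/∂n|/(fρ) = 7.28×10⁻⁴/(4.26×10⁻⁵ × 1.20) = 14.2 m/s
Around a low, centrifugal force acts outward with Coriolis, so pressure-gradient force balances both:
(1/ρ)|∂P/∂n| = fV + V²/R  →  V² + fR·V − fR·V_g = 0
With fR = 4.26×10⁻⁵ × 1675×10³ m = 71.4 m/s:
V = [−fR + √((fR)² + 4 fR V_g)]/2 = [−71.4 + √(71.4² + 4×71.4×14.2)]/2 = 12.2 m/s
Subgeostrophic (V < V_g = 14.2 m/s), as expected around a low.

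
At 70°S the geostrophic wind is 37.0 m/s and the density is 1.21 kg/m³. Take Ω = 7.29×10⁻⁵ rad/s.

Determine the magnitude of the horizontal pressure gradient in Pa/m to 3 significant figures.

6.13×10⁻³ Pa/m

Coriolis parameter at 70°S:
f = 2Ω sin φ = 2 × 7.29×10⁻⁵ × sin 70° = 1.37×10⁻⁴ s⁻¹
Geostrophic balance rearranged: |∂P/∂n| = f ρ V_g
|∂P/∂n| = 1.37×10⁻⁴ × 1.21 × 37.0 = 6.13×10⁻³ Pa/m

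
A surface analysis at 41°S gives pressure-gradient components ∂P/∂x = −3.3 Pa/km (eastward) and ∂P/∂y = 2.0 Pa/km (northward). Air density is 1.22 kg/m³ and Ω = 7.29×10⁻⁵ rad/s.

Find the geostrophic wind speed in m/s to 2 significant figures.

33 m/s

Coriolis parameter at 41°S:
f = 2Ω sin φ = 2 × 7.29×10⁻⁵ × sin 41° = 9.57×10⁻⁵ s⁻¹
In the Southern Hemisphere f is negative: f = −9.57×10⁻⁵ s⁻¹.
Component geostrophic relations (x east, y north):
u_g = −(1/(fρ)) ∂P/∂y,  v_g = (1/(fρ)) ∂P/∂x
u_g = −(2.0×10⁻³)/(−9.57×10⁻⁵ × 1.22) = 17.1 m/s;  v_g = (−3.3×10⁻³)/(−9.57×10⁻⁵ × 1.22) = 28.3 m/s
|V_g| = √(u_g² + v_g²) = 33.1 m/s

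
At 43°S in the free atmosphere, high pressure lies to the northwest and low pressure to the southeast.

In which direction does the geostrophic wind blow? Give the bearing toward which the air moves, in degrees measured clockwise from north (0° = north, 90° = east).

The pressure-gradient force points toward the southeast (bearing 135°).
Geostrophic balance: in the Southern Hemisphere the Coriolis force deflects motion to the left, so the geostrophic wind blows 90° to the left of the pressure-gradient force (low pressure on the right).
Rotating 135° by 90° counterclockwise gives 045° — the wind blows toward the northeast.

045°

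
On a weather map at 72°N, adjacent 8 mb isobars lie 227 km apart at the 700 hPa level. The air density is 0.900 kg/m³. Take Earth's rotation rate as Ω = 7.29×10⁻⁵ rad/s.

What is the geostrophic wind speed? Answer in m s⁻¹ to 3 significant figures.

28.2 m s⁻¹

Coriolis parameter at 72°N:
f = 2Ω sin φ = 2 × 7.29×10⁻⁵ × sin 72° = 1.39×10⁻⁴ s⁻¹
Pressure gradient: |∂P/∂n| = 800 Pa / 227000 m = 3.52×10⁻³ Pa/m
Geostrophic balance (pressure-gradient force = Coriolis force):
V_g = (1/(fρ)) |∂P/∂n| = 3.52×10⁻³ / (1.39×10⁻⁴ × 0.900) = 28.2 m/s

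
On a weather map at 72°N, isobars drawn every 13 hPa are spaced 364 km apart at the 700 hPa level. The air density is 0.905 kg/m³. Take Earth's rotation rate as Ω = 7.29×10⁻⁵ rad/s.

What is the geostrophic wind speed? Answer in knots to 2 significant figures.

55 knots

Coriolis parameter at 72°N:
f = 2Ω sin φ = 2 × 7.29×10⁻⁵ × sin 72° = 1.39×10⁻⁴ s⁻¹
Pressure gradient: |∂P/∂n| = 1300 Pa / 364000 m = 3.57×10⁻³ Pa/m
Geostrophic balance (pressure-gradient force = Coriolis force):
V_g = (1/(fρ)) |∂P/∂n| = 3.57×10⁻³ / (1.39×10⁻⁴ × 0.905) = 28.5 m/s
Converting: 28.5 m/s × 1.944 = 55 knots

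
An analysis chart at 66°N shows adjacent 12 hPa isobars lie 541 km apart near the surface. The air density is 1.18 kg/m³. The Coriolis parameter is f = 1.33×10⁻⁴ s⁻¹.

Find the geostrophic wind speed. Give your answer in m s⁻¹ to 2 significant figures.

Pressure gradient: |∂P/∂n| = 1200 Pa / 541000 m = 2.22×10⁻³ Pa/m
Geostrophic balance (pressure-gradient force = Coriolis force):
V_g = (1/(fρ)) |∂P/∂n| = 2.22×10⁻³ / (1.33×10⁻⁴ × 1.18) = 14.1 m/s

14 m s⁻¹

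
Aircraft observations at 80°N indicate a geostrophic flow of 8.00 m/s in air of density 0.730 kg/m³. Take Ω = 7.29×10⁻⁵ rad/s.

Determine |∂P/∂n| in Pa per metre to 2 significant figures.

8.4×10⁻⁴ Pa/m

Coriolis parameter at 80°N:
f = 2Ω sin φ = 2 × 7.29×10⁻⁵ × sin 80° = 1.44×10⁻⁴ s⁻¹
Geostrophic balance rearranged: |∂P/∂n| = f ρ V_g
|∂P/∂n| = 1.44×10⁻⁴ × 0.730 × 8.00 = 8.39×10⁻⁴ Pa/m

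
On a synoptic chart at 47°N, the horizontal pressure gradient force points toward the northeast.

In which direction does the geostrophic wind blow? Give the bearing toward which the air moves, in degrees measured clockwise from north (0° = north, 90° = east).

135°

The pressure-gradient force points toward the northeast (bearing 045°).
Geostrophic balance: in the Northern Hemisphere the Coriolis force deflects motion to the right, so the geostrophic wind blows 90° to the right of the pressure-gradient force (low pressure on the left).
Rotating 045° by 90° clockwise gives 135° — the wind blows toward the southeast.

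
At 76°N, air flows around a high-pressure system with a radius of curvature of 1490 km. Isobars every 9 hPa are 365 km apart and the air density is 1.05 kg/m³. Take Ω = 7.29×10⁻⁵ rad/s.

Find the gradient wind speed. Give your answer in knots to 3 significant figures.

Coriolis parameter at 76°N:
f = 2Ω sin φ = 2 × 7.29×10⁻⁵ × sin 76° = 1.41×10⁻⁴ s⁻¹
Pressure gradient: |∂P/∂n| = 900 Pa / 365000 m = 2.47×10⁻³ Pa/m
Geostrophic speed: V_g = |∂P/∂n|/(fρ) = 2.47×10⁻³/(1.41×10⁻⁴ × 1.05) = 16.6 m/s
Around a high, pressure-gradient force acts outward with centrifugal, so Coriolis balances both:
fV = (1/ρ)|∂P/∂n| + V²/R  →  V² − fR·V + fR·V_g = 0
With fR = 1.41×10⁻⁴ × 1490×10³ m = 211 m/s:
V = [fR − √((fR)² − 4 fR V_g)]/2 = [211 − √(211² − 4×211×16.6)]/2 = 18.2 m/s
Supergeostrophic (V > V_g = 16.6 m/s), as expected around a high.
Converting: 18.2 m/s × 1.944 = 35.3 knots

35.3 knots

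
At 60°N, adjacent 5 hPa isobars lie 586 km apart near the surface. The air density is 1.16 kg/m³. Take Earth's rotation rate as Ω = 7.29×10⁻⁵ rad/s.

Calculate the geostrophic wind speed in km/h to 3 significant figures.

Coriolis parameter at 60°N:
f = 2Ω sin φ = 2 × 7.29×10⁻⁵ × sin 60° = 1.26×10⁻⁴ s⁻¹
Pressure gradient: |∂P/∂n| = 500 Pa / 586000 m = 8.53×10⁻⁴ Pa/m
Geostrophic balance (pressure-gradient force = Coriolis force):
V_g = (1/(fρ)) |∂P/∂n| = 8.53×10⁻⁴ / (1.26×10⁻⁴ × 1.16) = 5.83 m/s
Converting: 5.83 m/s × 3.6 = 21.0 km/h

21.0 km/h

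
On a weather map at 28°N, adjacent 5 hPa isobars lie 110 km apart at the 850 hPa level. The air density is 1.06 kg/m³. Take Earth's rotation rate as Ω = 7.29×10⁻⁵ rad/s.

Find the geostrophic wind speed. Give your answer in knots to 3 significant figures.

Coriolis parameter at 28°N:
f = 2Ω sin φ = 2 × 7.29×10⁻⁵ × sin 28° = 6.84×10⁻⁵ s⁻¹
Pressure gradient: |∂P/∂n| = 500 Pa / 110000 m = 4.55×10⁻³ Pa/m
Geostrophic balance (pressure-gradient force = Coriolis force):
V_g = (1/(fρ)) |∂P/∂n| = 4.55×10⁻³ / (6.84×10⁻⁵ × 1.06) = 62.6 m/s
Converting: 62.6 m/s × 1.944 = 122 knots

122 knots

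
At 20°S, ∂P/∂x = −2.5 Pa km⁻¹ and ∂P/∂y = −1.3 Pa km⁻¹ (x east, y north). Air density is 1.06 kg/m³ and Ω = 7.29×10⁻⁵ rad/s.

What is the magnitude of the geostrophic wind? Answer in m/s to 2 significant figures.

Coriolis parameter at 20°S:
f = 2Ω sin φ = 2 × 7.29×10⁻⁵ × sin 20° = 4.99×10⁻⁵ s⁻¹
In the Southern Hemisphere f is negative: f = −4.99×10⁻⁵ s⁻¹.
Component geostrophic relations (x east, y north):
u_g = −(1/(fρ)) ∂P/∂y,  v_g = (1/(fρ)) ∂P/∂x
u_g = −(−1.3×10⁻³)/(−4.99×10⁻⁵ × 1.06) = −24.6 m/s;  v_g = (−2.5×10⁻³)/(−4.99×10⁻⁵ × 1.06) = 47.3 m/s
|V_g| = √(u_g² + v_g²) = 53.3 m/s

53 m/s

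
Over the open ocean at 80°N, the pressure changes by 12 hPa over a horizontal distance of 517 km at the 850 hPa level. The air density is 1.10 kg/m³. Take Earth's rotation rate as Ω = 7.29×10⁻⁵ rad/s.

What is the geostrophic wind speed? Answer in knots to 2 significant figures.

Coriolis parameter at 80°N:
f = 2Ω sin φ = 2 × 7.29×10⁻⁵ × sin 80° = 1.44×10⁻⁴ s⁻¹
Pressure gradient: |∂P/∂n| = 1200 Pa / 517000 m = 2.32×10⁻³ Pa/m
Geostrophic balance (pressure-gradient force = Coriolis force):
V_g = (1/(fρ)) |∂P/∂n| = 2.32×10⁻³ / (1.44×10⁻⁴ × 1.10) = 14.7 m/s
Converting: 14.7 m/s × 1.944 = 29 knots

29 knots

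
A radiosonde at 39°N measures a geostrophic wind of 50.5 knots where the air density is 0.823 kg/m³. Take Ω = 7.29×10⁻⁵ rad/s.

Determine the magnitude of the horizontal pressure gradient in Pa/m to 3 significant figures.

Coriolis parameter at 39°N:
f = 2Ω sin φ = 2 × 7.29×10⁻⁵ × sin 39° = 9.18×10⁻⁵ s⁻¹
Wind speed in SI: 50.5 knots = 26.0 m/s
Geostrophic balance rearranged: |∂P/∂n| = f ρ V_g
|∂P/∂n| = 9.18×10⁻⁵ × 0.823 × 26.0 = 1.96×10⁻³ Pa/m

1.96×10⁻³ Pa/m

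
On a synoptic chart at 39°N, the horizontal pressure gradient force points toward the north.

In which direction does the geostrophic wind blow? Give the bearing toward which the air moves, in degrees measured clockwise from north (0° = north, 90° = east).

The pressure-gradient force points toward the north (bearing 000°).
Geostrophic balance: in the Northern Hemisphere the Coriolis force deflects motion to the right, so the geostrophic wind blows 90° to the right of the pressure-gradient force (low pressure on the left).
Rotating 000° by 90° clockwise gives 090° — the wind blows toward the east.

090°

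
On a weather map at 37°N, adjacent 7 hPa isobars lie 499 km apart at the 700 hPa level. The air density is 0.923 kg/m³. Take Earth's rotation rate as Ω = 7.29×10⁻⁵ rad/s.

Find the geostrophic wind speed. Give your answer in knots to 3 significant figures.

Coriolis parameter at 37°N:
f = 2Ω sin φ = 2 × 7.29×10⁻⁵ × sin 37° = 8.77×10⁻⁵ s⁻¹
Pressure gradient: |∂P/∂n| = 700 Pa / 499000 m = 1.40×10⁻³ Pa/m
Geostrophic balance (pressure-gradient force = Coriolis force):
V_g = (1/(fρ)) |∂P/∂n| = 1.40×10⁻³ / (8.77×10⁻⁵ × 0.923) = 17.3 m/s
Converting: 17.3 m/s × 1.944 = 33.7 knots

33.7 knots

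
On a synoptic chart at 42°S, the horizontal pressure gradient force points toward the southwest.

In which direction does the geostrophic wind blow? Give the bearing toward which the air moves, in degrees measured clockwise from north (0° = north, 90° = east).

135°

The pressure-gradient force points toward the southwest (bearing 225°).
Geostrophic balance: in the Southern Hemisphere the Coriolis force deflects motion to the left, so the geostrophic wind blows 90° to the left of the pressure-gradient force (low pressure on the right).
Rotating 225° by 90° counterclockwise gives 135° — the wind blows toward the southeast.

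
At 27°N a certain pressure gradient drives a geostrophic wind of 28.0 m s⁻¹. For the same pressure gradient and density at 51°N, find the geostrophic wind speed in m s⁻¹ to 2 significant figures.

16 m s⁻¹

With the same pressure gradient and density, V_g ∝ 1/f ∝ 1/sin φ.
V₂ = V₁ · sin φ₁ / sin φ₂ = 28.0 × sin 27° / sin 51°
V₂ = 28.0 × 0.4540/0.7771 = 16 m s⁻¹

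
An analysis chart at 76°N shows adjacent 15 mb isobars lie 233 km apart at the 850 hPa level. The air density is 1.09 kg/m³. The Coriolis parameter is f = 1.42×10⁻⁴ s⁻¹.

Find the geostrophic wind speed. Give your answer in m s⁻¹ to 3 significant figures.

Pressure gradient: |∂P/∂n| = 1500 Pa / 233000 m = 6.44×10⁻³ Pa/m
Geostrophic balance (pressure-gradient force = Coriolis force):
V_g = (1/(fρ)) |∂P/∂n| = 6.44×10⁻³ / (1.42×10⁻⁴ × 1.09) = 41.6 m/s

41.6 m s⁻¹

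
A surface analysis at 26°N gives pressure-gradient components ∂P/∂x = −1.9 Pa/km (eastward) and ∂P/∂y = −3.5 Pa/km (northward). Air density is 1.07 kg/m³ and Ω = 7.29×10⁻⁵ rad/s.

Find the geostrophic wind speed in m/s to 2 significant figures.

Coriolis parameter at 26°N:
f = 2Ω sin φ = 2 × 7.29×10⁻⁵ × sin 26° = 6.39×10⁻⁵ s⁻¹
Component geostrophic relations (x east, y north):
u_g = −(1/(fρ)) ∂P/∂y,  v_g = (1/(fρ)) ∂P/∂x
u_g = −(−3.5×10⁻³)/(6.39×10⁻⁵ × 1.07) = 51.2 m/s;  v_g = (−1.9×10⁻³)/(6.39×10⁻⁵ × 1.07) = −27.8 m/s
|V_g| = √(u_g² + v_g²) = 58.2 m/s

58 m/s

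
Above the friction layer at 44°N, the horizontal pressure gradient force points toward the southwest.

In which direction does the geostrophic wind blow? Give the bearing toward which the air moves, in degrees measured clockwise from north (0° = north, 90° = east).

The pressure-gradient force points toward the southwest (bearing 225°).
Geostrophic balance: in the Northern Hemisphere the Coriolis force deflects motion to the right, so the geostrophic wind blows 90° to the right of the pressure-gradient force (low pressure on the left).
Rotating 225° by 90° clockwise gives 315° — the wind blows toward the northwest.

315°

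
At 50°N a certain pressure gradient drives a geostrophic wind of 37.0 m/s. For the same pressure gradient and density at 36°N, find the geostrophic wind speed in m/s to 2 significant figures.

48 m/s

With the same pressure gradient and density, V_g ∝ 1/f ∝ 1/sin φ.
V₂ = V₁ · sin φ₁ / sin φ₂ = 37.0 × sin 50° / sin 36°
V₂ = 37.0 × 0.7660/0.5878 = 48 m/s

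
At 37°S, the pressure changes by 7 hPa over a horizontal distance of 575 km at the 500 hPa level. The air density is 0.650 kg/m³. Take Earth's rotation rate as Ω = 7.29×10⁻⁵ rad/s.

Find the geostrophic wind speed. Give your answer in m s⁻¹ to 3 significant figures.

21.3 m s⁻¹

Coriolis parameter at 37°S:
f = 2Ω sin φ = 2 × 7.29×10⁻⁵ × sin 37° = 8.77×10⁻⁵ s⁻¹
Pressure gradient: |∂P/∂n| = 700 Pa / 575000 m = 1.22×10⁻³ Pa/m
Geostrophic balance (pressure-gradient force = Coriolis force):
V_g = (1/(fρ)) |∂P/∂n| = 1.22×10⁻³ / (8.77×10⁻⁵ × 0.650) = 21.3 m/s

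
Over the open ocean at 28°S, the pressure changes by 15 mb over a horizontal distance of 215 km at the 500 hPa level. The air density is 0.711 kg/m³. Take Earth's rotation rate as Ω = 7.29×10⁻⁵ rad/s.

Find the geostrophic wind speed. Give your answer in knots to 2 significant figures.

Coriolis parameter at 28°S:
f = 2Ω sin φ = 2 × 7.29×10⁻⁵ × sin 28° = 6.84×10⁻⁵ s⁻¹
Pressure gradient: |∂P/∂n| = 1500 Pa / 215000 m = 6.98×10⁻³ Pa/m
Geostrophic balance (pressure-gradient force = Coriolis force):
V_g = (1/(fρ)) |∂P/∂n| = 6.98×10⁻³ / (6.84×10⁻⁵ × 0.711) = 143 m/s
Converting: 143 m/s × 1.944 = 280 knots

280 knots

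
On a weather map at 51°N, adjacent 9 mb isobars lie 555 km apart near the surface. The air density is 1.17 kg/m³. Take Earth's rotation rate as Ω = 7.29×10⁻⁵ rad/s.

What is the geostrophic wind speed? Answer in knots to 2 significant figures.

Coriolis parameter at 51°N:
f = 2Ω sin φ = 2 × 7.29×10⁻⁵ × sin 51° = 1.13×10⁻⁴ s⁻¹
Pressure gradient: |∂P/∂n| = 900 Pa / 555000 m = 1.62×10⁻³ Pa/m
Geostrophic balance (pressure-gradient force = Coriolis force):
V_g = (1/(fρ)) |∂P/∂n| = 1.62×10⁻³ / (1.13×10⁻⁴ × 1.17) = 12.2 m/s
Converting: 12.2 m/s × 1.944 = 24 knots

24 knots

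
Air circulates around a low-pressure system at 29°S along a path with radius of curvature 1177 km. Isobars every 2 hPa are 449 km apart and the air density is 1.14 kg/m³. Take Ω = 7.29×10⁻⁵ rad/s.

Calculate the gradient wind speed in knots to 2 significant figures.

Coriolis parameter at 29°S:
f = 2Ω sin φ = 2 × 7.29×10⁻⁵ × sin 29° = 7.07×10⁻⁵ s⁻¹
Pressure gradient: |∂P/∂n| = 200 Pa / 449000 m = 4.45×10⁻⁴ Pa/m
Geostrophic speed: V_g = |∂P/∂n|/(fρ) = 4.45×10⁻⁴/(7.07×10⁻⁵ × 1.14) = 5.53 m/s
Around a low, centrifugal force acts outward with Coriolis, so pressure-gradient force balances both:
(1/ρ)|∂P/∂n| = fV + V²/R  →  V² + fR·V − fR·V_g = 0
With fR = 7.07×10⁻⁵ × 1177×10³ m = 83.2 m/s:
V = [−fR + √((fR)² + 4 fR V_g)]/2 = [−83.2 + √(83.2² + 4×83.2×5.53)]/2 = 5.2 m/s
Subgeostrophic (V < V_g = 5.53 m/s), as expected around a low.
Converting: 5.2 m/s × 1.944 = 10 knots

10 knots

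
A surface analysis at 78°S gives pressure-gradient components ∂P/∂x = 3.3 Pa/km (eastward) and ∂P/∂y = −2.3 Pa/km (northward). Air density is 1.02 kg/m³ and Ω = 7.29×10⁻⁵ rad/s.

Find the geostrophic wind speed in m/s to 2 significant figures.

28 m/s

Coriolis parameter at 78°S:
f = 2Ω sin φ = 2 × 7.29×10⁻⁵ × sin 78° = 1.43×10⁻⁴ s⁻¹
In the Southern Hemisphere f is negative: f = −1.43×10⁻⁴ s⁻¹.
Component geostrophic relations (x east, y north):
u_g = −(1/(fρ)) ∂P/∂y,  v_g = (1/(fρ)) ∂P/∂x
u_g = −(−2.3×10⁻³)/(−1.43×10⁻⁴ × 1.02) = −15.8 m/s;  v_g = (3.3×10⁻³)/(−1.43×10⁻⁴ × 1.02) = −22.7 m/s
|V_g| = √(u_g² + v_g²) = 27.7 m/s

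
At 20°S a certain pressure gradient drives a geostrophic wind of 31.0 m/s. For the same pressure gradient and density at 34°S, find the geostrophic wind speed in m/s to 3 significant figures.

19.0 m/s

With the same pressure gradient and density, V_g ∝ 1/f ∝ 1/sin φ.
V₂ = V₁ · sin φ₁ / sin φ₂ = 31.0 × sin 20° / sin 34°
V₂ = 31.0 × 0.3420/0.5592 = 19.0 m/s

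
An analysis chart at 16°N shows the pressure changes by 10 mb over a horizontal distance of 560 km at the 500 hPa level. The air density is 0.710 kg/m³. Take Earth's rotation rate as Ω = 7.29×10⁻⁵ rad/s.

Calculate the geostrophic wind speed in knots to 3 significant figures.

Coriolis parameter at 16°N:
f = 2Ω sin φ = 2 × 7.29×10⁻⁵ × sin 16° = 4.02×10⁻⁵ s⁻¹
Pressure gradient: |∂P/∂n| = 1000 Pa / 560000 m = 1.79×10⁻³ Pa/m
Geostrophic balance (pressure-gradient force = Coriolis force):
V_g = (1/(fρ)) |∂P/∂n| = 1.79×10⁻³ / (4.02×10⁻⁵ × 0.710) = 62.6 m/s
Converting: 62.6 m/s × 1.944 = 122 knots

122 knots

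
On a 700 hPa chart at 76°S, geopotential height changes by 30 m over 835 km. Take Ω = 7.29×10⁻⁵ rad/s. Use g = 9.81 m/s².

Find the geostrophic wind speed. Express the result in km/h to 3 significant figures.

8.97 km/h

Coriolis parameter at 76°S:
f = 2Ω sin φ = 2 × 7.29×10⁻⁵ × sin 76° = 1.41×10⁻⁴ s⁻¹
Height gradient: |∂Z/∂n| = 30 m / 835000 m = 3.59×10⁻⁵
On a pressure surface, geostrophic balance gives V_g = (g/f)|∂Z/∂n|:
V_g = 9.81 × 3.59×10⁻⁵ / 1.41×10⁻⁴ = 2.49 m/s
Converting: 2.49 m/s × 3.6 = 8.97 km/h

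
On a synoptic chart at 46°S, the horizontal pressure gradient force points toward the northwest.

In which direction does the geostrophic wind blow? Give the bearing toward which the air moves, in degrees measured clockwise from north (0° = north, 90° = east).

225°

The pressure-gradient force points toward the northwest (bearing 315°).
Geostrophic balance: in the Southern Hemisphere the Coriolis force deflects motion to the left, so the geostrophic wind blows 90° to the left of the pressure-gradient force (low pressure on the right).
Rotating 315° by 90° counterclockwise gives 225° — the wind blows toward the southwest.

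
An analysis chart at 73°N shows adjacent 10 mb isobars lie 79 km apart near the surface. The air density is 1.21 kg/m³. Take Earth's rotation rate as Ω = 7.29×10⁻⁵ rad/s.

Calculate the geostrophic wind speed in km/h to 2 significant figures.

Coriolis parameter at 73°N:
f = 2Ω sin φ = 2 × 7.29×10⁻⁵ × sin 73° = 1.39×10⁻⁴ s⁻¹
Pressure gradient: |∂P/∂n| = 1000 Pa / 79000 m = 1.27×10⁻² Pa/m
Geostrophic balance (pressure-gradient force = Coriolis force):
V_g = (1/(fρ)) |∂P/∂n| = 1.27×10⁻² / (1.39×10⁻⁴ × 1.21) = 75.0 m/s
Converting: 75.0 m/s × 3.6 = 270 km/h

270 km/h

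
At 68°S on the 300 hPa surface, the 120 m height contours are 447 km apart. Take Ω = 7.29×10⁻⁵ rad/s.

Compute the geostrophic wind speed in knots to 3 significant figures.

37.9 knots

Coriolis parameter at 68°S:
f = 2Ω sin φ = 2 × 7.29×10⁻⁵ × sin 68° = 1.35×10⁻⁴ s⁻¹
Height gradient: |∂Z/∂n| = 120 m / 447000 m = 2.68×10⁻⁴
On a pressure surface, geostrophic balance gives V_g = (g/f)|∂Z/∂n|:
V_g = 9.81 × 2.68×10⁻⁴ / 1.35×10⁻⁴ = 19.5 m/s
Converting: 19.5 m/s × 1.944 = 37.9 knots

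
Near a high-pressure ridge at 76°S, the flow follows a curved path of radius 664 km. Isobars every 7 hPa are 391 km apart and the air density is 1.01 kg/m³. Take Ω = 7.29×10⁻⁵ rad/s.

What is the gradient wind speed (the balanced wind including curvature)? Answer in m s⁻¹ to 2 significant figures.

Coriolis parameter at 76°S:
f = 2Ω sin φ = 2 × 7.29×10⁻⁵ × sin 76° = 1.41×10⁻⁴ s⁻¹
Pressure gradient: |∂P/∂n| = 700 Pa / 391000 m = 1.79×10⁻³ Pa/m
Geostrophic speed: V_g = |∂P/∂n|/(fρ) = 1.79×10⁻³/(1.41×10⁻⁴ × 1.01) = 12.5 m/s
Around a high, pressure-gradient force acts outward with centrifugal, so Coriolis balances both:
fV = (1/ρ)|∂P/∂n| + V²/R  →  V² − fR·V + fR·V_g = 0
With fR = 1.41×10⁻⁴ × 664×10³ m = 93.9 m/s:
V = [fR − √((fR)² − 4 fR V_g)]/2 = [93.9 − √(93.9² − 4×93.9×12.5)]/2 = 14.9 m/s
Supergeostrophic (V > V_g = 12.5 m/s), as expected around a high.

15 m s⁻¹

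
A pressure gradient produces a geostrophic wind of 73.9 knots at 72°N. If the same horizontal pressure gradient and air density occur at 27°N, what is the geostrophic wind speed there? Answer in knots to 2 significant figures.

150 knots

With the same pressure gradient and density, V_g ∝ 1/f ∝ 1/sin φ.
V₂ = V₁ · sin φ₁ / sin φ₂ = 73.9 × sin 72° / sin 27°
V₂ = 73.9 × 0.9511/0.4540 = 150 knots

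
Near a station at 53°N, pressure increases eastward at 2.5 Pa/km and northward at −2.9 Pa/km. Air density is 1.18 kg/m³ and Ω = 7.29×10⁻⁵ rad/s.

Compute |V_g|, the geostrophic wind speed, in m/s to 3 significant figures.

Coriolis parameter at 53°N:
f = 2Ω sin φ = 2 × 7.29×10⁻⁵ × sin 53° = 1.16×10⁻⁴ s⁻¹
Component geostrophic relations (x east, y north):
u_g = −(1/(fρ)) ∂P/∂y,  v_g = (1/(fρ)) ∂P/∂x
u_g = −(−2.9×10⁻³)/(1.16×10⁻⁴ × 1.18) = 21.1 m/s;  v_g = (2.5×10⁻³)/(1.16×10⁻⁴ × 1.18) = 18.2 m/s
|V_g| = √(u_g² + v_g²) = 27.9 m/s

27.9 m/s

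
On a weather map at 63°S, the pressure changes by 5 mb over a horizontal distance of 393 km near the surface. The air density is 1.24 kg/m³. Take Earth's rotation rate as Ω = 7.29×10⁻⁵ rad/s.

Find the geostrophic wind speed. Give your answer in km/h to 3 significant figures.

28.4 km/h

Coriolis parameter at 63°S:
f = 2Ω sin φ = 2 × 7.29×10⁻⁵ × sin 63° = 1.30×10⁻⁴ s⁻¹
Pressure gradient: |∂P/∂n| = 500 Pa / 393000 m = 1.27×10⁻³ Pa/m
Geostrophic balance (pressure-gradient force = Coriolis force):
V_g = (1/(fρ)) |∂P/∂n| = 1.27×10⁻³ / (1.30×10⁻⁴ × 1.24) = 7.90 m/s
Converting: 7.90 m/s × 3.6 = 28.4 km/h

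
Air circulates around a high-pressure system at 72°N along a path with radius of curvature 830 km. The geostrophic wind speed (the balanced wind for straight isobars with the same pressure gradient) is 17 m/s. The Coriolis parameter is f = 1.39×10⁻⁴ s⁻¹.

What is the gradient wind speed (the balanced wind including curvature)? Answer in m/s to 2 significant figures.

Around a high, pressure-gradient force acts outward with centrifugal, so Coriolis balances both:
fV = (1/ρ)|∂P/∂n| + V²/R  →  V² − fR·V + fR·V_g = 0
With fR = 1.39×10⁻⁴ × 830×10³ m = 115 m/s:
V = [fR − √((fR)² − 4 fR V_g)]/2 = [115 − √(115² − 4×115×17)]/2 = 20.7 m/s
Supergeostrophic (V > V_g = 17 m/s), as expected around a high.

21 m/s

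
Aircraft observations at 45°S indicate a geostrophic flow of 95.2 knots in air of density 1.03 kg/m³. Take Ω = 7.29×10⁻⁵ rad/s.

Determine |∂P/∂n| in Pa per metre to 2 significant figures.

Coriolis parameter at 45°S:
f = 2Ω sin φ = 2 × 7.29×10⁻⁵ × sin 45° = 1.03×10⁻⁴ s⁻¹
Wind speed in SI: 95.2 knots = 49.0 m/s
Geostrophic balance rearranged: |∂P/∂n| = f ρ V_g
|∂P/∂n| = 1.03×10⁻⁴ × 1.03 × 49.0 = 5.20×10⁻³ Pa/m

5.2×10⁻³ Pa/m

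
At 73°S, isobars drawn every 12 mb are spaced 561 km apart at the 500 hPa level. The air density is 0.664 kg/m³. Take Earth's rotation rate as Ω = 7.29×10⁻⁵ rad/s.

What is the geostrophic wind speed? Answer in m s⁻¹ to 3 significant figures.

23.1 m s⁻¹

Coriolis parameter at 73°S:
f = 2Ω sin φ = 2 × 7.29×10⁻⁵ × sin 73° = 1.39×10⁻⁴ s⁻¹
Pressure gradient: |∂P/∂n| = 1200 Pa / 561000 m = 2.14×10⁻³ Pa/m
Geostrophic balance (pressure-gradient force = Coriolis force):
V_g = (1/(fρ)) |∂P/∂n| = 2.14×10⁻³ / (1.39×10⁻⁴ × 0.664) = 23.1 m/s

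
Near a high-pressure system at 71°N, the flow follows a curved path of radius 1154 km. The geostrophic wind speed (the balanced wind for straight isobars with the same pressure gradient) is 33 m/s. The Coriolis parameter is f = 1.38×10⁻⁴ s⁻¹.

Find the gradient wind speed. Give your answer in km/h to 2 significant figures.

170 km/h

Around a high, pressure-gradient force acts outward with centrifugal, so Coriolis balances both:
fV = (1/ρ)|∂P/∂n| + V²/R  →  V² − fR·V + fR·V_g = 0
With fR = 1.38×10⁻⁴ × 1154×10³ m = 159 m/s:
V = [fR − √((fR)² − 4 fR V_g)]/2 = [159 − √(159² − 4×159×33)]/2 = 46.7 m/s
Supergeostrophic (V > V_g = 33 m/s), as expected around a high.
Converting: 46.7 m/s × 3.6 = 170 km/h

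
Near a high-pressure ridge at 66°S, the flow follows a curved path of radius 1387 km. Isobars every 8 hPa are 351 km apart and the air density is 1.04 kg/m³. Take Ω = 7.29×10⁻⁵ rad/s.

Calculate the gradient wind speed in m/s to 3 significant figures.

Coriolis parameter at 66°S:
f = 2Ω sin φ = 2 × 7.29×10⁻⁵ × sin 66° = 1.33×10⁻⁴ s⁻¹
Pressure gradient: |∂P/∂n| = 800 Pa / 351000 m = 2.28×10⁻³ Pa/m
Geostrophic speed: V_g = |∂P/∂n|/(fρ) = 2.28×10⁻³/(1.33×10⁻⁴ × 1.04) = 16.5 m/s
Around a high, pressure-gradient force acts outward with centrifugal, so Coriolis balances both:
fV = (1/ρ)|∂P/∂n| + V²/R  →  V² − fR·V + fR·V_g = 0
With fR = 1.33×10⁻⁴ × 1387×10³ m = 185 m/s:
V = [fR − √((fR)² − 4 fR V_g)]/2 = [185 − √(185² − 4×185×16.5)]/2 = 18.3 m/s
Supergeostrophic (V > V_g = 16.5 m/s), as expected around a high.

18.3 m/s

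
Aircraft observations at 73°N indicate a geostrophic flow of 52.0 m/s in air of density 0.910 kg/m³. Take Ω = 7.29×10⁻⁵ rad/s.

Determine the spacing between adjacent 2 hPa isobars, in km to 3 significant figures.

Coriolis parameter at 73°N:
f = 2Ω sin φ = 2 × 7.29×10⁻⁵ × sin 73° = 1.39×10⁻⁴ s⁻¹
Geostrophic balance rearranged: |∂P/∂n| = f ρ V_g
|∂P/∂n| = 1.39×10⁻⁴ × 0.910 × 52.0 = 6.60×10⁻³ Pa/m
Isobar spacing: Δn = ΔP/|∂P/∂n| = 200 Pa / 6.60×10⁻³ Pa/m = 30313 m ≈ 30.3 km

30.3 km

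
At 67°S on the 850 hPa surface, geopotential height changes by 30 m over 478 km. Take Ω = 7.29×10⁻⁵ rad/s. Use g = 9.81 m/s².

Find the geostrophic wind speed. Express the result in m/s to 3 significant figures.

4.59 m/s

Coriolis parameter at 67°S:
f = 2Ω sin φ = 2 × 7.29×10⁻⁵ × sin 67° = 1.34×10⁻⁴ s⁻¹
Height gradient: |∂Z/∂n| = 30 m / 478000 m = 6.28×10⁻⁵
On a pressure surface, geostrophic balance gives V_g = (g/f)|∂Z/∂n|:
V_g = 9.81 × 6.28×10⁻⁵ / 1.34×10⁻⁴ = 4.59 m/s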